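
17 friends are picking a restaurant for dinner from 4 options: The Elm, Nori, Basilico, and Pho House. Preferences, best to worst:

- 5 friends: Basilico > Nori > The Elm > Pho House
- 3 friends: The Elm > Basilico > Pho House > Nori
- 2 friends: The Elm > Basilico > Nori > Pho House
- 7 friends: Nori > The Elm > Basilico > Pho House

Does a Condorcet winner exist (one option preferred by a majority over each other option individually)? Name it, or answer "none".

Checking pairwise contests:
Nori beats The Elm 12–5.
Basilico beats Nori 10–7.
The Elm beats Basilico 12–5.
The Elm beats Pho House 17–0.
Every option loses at least one head-to-head, so there is no Condorcet winner.

none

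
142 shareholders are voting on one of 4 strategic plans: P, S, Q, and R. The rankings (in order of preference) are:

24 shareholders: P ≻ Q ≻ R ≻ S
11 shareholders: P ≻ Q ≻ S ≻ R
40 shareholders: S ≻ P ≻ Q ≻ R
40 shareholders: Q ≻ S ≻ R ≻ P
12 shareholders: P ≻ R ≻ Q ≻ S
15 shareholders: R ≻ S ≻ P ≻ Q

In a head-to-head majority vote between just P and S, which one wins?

S

Voters preferring P to S: 47; preferring S to P: 95.
S wins the head-to-head.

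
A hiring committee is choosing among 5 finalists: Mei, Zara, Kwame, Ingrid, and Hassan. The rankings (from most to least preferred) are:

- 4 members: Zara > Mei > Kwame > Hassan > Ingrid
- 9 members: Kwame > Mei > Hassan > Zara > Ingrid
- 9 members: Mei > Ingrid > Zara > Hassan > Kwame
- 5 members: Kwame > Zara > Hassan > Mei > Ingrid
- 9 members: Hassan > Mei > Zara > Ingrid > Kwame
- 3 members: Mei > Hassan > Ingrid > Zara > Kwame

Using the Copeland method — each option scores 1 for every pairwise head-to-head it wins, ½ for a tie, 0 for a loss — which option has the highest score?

Mei

Mei: beats Zara, Kwame, Ingrid, and Hassan → score 4.
Zara: beats Kwame and Ingrid; loses to Mei and Hassan → score 2.
Kwame: loses to Mei, Zara, Ingrid, and Hassan → score 0.
Ingrid: beats Kwame; loses to Mei, Zara, and Hassan → score 1.
Hassan: beats Zara, Kwame, and Ingrid; loses to Mei → score 3.
Mei has the best pairwise record.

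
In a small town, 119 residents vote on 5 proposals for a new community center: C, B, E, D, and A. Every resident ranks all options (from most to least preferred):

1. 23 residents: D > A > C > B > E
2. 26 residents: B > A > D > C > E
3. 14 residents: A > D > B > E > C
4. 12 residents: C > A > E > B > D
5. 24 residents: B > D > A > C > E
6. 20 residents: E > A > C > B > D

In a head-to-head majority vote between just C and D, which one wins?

Voters preferring C to D: 32; preferring D to C: 87.
D wins the head-to-head.

D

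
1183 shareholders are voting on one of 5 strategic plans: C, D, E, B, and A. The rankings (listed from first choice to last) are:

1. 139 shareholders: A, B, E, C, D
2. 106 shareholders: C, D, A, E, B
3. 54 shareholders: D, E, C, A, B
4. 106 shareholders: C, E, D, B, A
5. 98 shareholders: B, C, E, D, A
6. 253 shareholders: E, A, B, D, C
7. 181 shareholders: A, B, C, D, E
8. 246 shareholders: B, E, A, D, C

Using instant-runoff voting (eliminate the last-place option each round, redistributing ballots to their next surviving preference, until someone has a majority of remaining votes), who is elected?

E

Round 1: C 212, D 54, E 253, B 344, A 320. Eliminate D.
Round 2: C 212, E 307, B 344, A 320. Eliminate C.
Round 3: E 413, B 344, A 426. Eliminate B.
Round 4: E 757, A 426. E has a majority.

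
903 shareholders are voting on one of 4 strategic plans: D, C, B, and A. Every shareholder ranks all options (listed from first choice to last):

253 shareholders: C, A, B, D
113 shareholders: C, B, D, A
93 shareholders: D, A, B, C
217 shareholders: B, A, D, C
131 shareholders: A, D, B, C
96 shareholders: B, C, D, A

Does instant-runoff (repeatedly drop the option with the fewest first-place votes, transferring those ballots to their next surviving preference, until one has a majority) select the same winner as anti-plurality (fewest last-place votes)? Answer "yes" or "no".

yes

Instant-runoff — R1 D 93, C 366, B 313, A 131 (D out); R2 C 366, B 313, A 224 (A out); R3 C 366, B 537 (B winner). Winner: B.
Anti-plurality — last-place votes: D 253, C 441, B 0, A 209. Winner: B.
The two methods agree.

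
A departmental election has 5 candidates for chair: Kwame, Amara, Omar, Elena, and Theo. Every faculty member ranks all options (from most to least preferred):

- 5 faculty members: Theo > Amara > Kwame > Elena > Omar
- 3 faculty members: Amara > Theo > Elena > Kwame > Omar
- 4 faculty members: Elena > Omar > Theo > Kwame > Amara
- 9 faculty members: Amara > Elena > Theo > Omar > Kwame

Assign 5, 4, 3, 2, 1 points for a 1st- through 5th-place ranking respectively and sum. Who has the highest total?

Kwame: 5·3 + 3·2 + 4·2 + 9·1 = 38
Amara: 5·4 + 3·5 + 4·1 + 9·5 = 84
Omar: 5·1 + 3·1 + 4·4 + 9·2 = 42
Elena: 5·2 + 3·3 + 4·5 + 9·4 = 75
Theo: 5·5 + 3·4 + 4·3 + 9·3 = 76
Amara has the highest Borda score (84).

Amara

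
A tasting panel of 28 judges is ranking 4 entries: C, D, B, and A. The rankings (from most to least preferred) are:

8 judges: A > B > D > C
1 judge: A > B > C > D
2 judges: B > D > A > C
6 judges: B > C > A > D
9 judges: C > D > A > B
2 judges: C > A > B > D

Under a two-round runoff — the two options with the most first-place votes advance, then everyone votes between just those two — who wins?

Round 1 first-place votes: C 11, D 0, B 8, A 9.
C and A advance.
Runoff: C is preferred to A by 17 voters; A by 11.
C wins the runoff.

C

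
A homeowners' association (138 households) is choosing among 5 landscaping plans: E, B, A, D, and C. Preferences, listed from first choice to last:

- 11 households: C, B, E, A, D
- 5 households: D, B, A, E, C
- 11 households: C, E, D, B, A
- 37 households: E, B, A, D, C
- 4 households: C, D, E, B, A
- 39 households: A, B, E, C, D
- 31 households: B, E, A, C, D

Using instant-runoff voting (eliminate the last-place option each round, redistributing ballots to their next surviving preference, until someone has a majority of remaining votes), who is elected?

Round 1: E 37, B 31, A 39, D 5, C 26. Eliminate D.
Round 2: E 37, B 36, A 39, C 26. Eliminate C.
Round 3: E 52, B 47, A 39. Eliminate A.
Round 4: E 52, B 86. B has a majority.

B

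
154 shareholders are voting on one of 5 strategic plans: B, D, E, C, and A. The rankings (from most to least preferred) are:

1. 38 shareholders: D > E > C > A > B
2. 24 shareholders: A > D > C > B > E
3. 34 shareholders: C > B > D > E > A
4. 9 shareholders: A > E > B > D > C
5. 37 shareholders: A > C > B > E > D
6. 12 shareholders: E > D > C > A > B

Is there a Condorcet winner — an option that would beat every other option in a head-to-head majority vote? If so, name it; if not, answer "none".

none

Checking pairwise contests:
C beats B 145–9.
B beats D 80–74.
B beats E 95–59.
D beats C 83–71.
D beats A 84–70.
Every option loses at least one head-to-head, so there is no Condorcet winner.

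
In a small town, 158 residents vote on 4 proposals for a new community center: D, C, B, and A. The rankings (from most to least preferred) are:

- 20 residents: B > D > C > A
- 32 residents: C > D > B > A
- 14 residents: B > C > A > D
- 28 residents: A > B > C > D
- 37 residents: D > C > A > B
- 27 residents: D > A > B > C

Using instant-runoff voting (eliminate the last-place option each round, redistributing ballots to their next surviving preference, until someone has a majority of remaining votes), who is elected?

D

Round 1: D 64, C 32, B 34, A 28. Eliminate A.
Round 2: D 64, C 32, B 62. Eliminate C.
Round 3: D 96, B 62. D has a majority.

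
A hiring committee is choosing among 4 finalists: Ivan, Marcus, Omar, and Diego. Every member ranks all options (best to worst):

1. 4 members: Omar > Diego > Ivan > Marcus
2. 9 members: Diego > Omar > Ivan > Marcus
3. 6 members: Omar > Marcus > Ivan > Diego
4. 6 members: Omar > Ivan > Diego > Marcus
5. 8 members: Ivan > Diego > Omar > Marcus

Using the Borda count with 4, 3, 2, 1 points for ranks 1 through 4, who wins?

Ivan: 4·2 + 9·2 + 6·2 + 6·3 + 8·4 = 88
Marcus: 4·1 + 9·1 + 6·3 + 6·1 + 8·1 = 45
Omar: 4·4 + 9·3 + 6·4 + 6·4 + 8·2 = 107
Diego: 4·3 + 9·4 + 6·1 + 6·2 + 8·3 = 90
Omar has the highest Borda score (107).

Omar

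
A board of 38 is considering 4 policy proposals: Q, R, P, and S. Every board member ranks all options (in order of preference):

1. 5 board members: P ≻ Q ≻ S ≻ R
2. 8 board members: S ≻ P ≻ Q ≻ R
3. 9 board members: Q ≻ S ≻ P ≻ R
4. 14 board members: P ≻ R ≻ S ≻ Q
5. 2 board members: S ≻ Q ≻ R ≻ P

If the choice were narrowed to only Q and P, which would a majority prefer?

P

Voters preferring Q to P: 11; preferring P to Q: 27.
P wins the head-to-head.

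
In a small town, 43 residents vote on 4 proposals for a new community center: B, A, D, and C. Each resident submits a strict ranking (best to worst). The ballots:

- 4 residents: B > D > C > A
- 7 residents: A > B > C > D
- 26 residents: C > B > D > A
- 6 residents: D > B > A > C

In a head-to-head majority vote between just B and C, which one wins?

C

Voters preferring B to C: 17; preferring C to B: 26.
C wins the head-to-head.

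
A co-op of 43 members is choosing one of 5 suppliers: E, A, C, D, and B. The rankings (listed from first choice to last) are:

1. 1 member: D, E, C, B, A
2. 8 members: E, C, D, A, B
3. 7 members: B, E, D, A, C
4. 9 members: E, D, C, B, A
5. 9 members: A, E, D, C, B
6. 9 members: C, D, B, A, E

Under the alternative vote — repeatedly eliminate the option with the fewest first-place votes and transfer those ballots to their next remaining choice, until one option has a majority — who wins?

Round 1: E 17, A 9, C 9, D 1, B 7. Eliminate D.
Round 2: E 18, A 9, C 9, B 7. Eliminate B.
Round 3: E 25, A 9, C 9. E has a majority.

E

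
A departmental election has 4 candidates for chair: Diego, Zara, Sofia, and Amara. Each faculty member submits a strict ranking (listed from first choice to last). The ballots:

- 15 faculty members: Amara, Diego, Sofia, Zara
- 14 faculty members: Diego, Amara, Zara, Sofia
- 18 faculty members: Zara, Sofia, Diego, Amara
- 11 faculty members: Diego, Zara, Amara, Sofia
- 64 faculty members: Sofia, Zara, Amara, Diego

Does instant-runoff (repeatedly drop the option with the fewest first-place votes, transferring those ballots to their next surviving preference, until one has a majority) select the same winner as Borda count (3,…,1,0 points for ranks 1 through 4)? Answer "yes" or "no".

Instant-runoff — R1 Diego 25, Zara 18, Sofia 64, Amara 15 (Sofia winner). Winner: Sofia.
Borda — scores: Diego 123, Zara 218, Sofia 243, Amara 148. Winner: Sofia.
The two methods agree.

yes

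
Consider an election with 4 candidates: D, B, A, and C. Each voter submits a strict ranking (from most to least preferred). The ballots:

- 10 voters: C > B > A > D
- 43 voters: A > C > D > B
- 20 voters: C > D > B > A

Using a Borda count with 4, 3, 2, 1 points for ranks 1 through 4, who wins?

C

D: 10·1 + 43·2 + 20·3 = 156
B: 10·3 + 43·1 + 20·2 = 113
A: 10·2 + 43·4 + 20·1 = 212
C: 10·4 + 43·3 + 20·4 = 249
C has the highest Borda score (249).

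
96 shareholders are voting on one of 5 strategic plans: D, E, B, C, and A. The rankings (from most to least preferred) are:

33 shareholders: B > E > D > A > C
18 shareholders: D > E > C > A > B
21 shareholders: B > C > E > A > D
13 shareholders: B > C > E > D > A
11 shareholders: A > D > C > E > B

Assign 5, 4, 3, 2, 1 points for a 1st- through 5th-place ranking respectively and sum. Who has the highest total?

D: 33·3 + 18·5 + 21·1 + 13·2 + 11·4 = 280
E: 33·4 + 18·4 + 21·3 + 13·3 + 11·2 = 328
B: 33·5 + 18·1 + 21·5 + 13·5 + 11·1 = 364
C: 33·1 + 18·3 + 21·4 + 13·4 + 11·3 = 256
A: 33·2 + 18·2 + 21·2 + 13·1 + 11·5 = 212
B has the highest Borda score (364).

B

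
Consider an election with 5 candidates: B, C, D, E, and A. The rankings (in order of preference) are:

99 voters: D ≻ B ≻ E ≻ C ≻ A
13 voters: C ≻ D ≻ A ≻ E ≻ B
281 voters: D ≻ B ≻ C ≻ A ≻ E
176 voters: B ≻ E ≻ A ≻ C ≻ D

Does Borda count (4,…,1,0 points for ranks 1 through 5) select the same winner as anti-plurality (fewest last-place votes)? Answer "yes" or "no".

no

Borda — scores: B 1844, C 889, D 1559, E 739, A 659. Winner: B.
Anti-plurality — last-place votes: B 13, C 0, D 176, E 281, A 99. Winner: C.
The two methods disagree.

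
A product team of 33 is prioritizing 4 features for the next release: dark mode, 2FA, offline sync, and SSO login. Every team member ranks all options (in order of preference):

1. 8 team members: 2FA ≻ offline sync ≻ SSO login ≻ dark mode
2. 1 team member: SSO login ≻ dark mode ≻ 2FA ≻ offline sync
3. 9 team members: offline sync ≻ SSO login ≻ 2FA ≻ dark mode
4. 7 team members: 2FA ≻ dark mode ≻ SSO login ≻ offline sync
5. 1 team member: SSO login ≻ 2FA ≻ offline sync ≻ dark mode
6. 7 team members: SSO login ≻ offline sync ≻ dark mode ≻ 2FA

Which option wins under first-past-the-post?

2FA

First-place votes: dark mode 0, 2FA 15, offline sync 9, SSO login 9.
2FA has the most first-place votes.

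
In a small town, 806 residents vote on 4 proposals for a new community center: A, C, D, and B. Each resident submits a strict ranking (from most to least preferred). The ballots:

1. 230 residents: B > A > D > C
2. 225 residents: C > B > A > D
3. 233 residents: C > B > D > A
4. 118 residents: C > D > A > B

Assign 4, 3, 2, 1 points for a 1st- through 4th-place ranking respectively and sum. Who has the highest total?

C

A: 230·3 + 225·2 + 233·1 + 118·2 = 1609
C: 230·1 + 225·4 + 233·4 + 118·4 = 2534
D: 230·2 + 225·1 + 233·2 + 118·3 = 1505
B: 230·4 + 225·3 + 233·3 + 118·1 = 2412
C has the highest Borda score (2534).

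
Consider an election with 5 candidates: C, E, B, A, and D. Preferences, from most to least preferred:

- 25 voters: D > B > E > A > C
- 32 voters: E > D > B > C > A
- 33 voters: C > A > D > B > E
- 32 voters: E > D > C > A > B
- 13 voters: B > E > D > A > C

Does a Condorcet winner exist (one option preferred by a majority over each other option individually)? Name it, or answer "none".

none

Checking pairwise contests:
E beats C 102–33.
B beats E 71–64.
D beats B 122–13.
C beats A 97–38.
E beats D 77–58.
Every option loses at least one head-to-head, so there is no Condorcet winner.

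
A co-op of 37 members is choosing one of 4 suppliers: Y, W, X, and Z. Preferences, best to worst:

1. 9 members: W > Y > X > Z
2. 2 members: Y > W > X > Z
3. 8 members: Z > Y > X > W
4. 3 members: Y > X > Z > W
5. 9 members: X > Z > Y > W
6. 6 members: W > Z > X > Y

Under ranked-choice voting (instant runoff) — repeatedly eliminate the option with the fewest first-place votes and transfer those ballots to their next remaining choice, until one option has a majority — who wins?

Round 1: Y 5, W 15, X 9, Z 8. Eliminate Y.
Round 2: W 17, X 12, Z 8. Eliminate Z.
Round 3: W 17, X 20. X has a majority.

X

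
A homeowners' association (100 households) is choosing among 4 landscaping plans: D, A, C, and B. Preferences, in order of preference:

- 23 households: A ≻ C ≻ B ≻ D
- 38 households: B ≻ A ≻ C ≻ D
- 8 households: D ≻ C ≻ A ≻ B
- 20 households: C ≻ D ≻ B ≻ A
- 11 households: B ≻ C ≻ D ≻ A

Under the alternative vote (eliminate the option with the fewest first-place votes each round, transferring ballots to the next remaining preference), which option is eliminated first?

D

Round 1: D 8, A 23, C 20, B 49. Eliminate D.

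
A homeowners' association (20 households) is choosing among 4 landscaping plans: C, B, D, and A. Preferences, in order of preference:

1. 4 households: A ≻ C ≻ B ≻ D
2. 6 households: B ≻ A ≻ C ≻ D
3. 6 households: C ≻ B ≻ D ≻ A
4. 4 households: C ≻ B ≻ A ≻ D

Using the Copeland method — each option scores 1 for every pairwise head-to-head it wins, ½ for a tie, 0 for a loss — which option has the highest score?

C: beats B and D; ties A → score 2.5.
B: beats D and A; loses to C → score 2.
D: loses to C, B, and A → score 0.
A: beats D; ties C; loses to B → score 1.5.
C has the best pairwise record.

C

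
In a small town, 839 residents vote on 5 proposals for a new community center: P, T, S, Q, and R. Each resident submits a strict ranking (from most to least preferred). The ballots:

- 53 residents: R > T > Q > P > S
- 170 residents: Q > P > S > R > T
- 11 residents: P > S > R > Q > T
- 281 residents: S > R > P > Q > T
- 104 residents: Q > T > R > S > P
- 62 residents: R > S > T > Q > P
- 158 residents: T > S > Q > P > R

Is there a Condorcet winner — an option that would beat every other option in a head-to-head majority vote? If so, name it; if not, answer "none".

S vs P: 605–234 for S.
S vs T: 524–315 for S.
S vs Q: 512–327 for S.
S vs R: 620–219 for S.
S beats every other option head-to-head.

S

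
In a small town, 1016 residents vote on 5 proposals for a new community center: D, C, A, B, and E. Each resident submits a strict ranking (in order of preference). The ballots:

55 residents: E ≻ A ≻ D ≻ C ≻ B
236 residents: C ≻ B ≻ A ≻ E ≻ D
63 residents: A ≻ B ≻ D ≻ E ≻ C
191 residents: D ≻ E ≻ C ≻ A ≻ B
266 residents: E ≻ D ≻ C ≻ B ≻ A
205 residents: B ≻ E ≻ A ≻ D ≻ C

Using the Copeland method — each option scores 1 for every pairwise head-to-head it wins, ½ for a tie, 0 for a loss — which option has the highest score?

E

D: beats C and B; loses to A and E → score 2.
C: beats A and B; loses to D and E → score 2.
A: beats D; loses to C, B, and E → score 1.
B: beats A; loses to D, C, and E → score 1.
E: beats D, C, A, and B → score 4.
E has the best pairwise record.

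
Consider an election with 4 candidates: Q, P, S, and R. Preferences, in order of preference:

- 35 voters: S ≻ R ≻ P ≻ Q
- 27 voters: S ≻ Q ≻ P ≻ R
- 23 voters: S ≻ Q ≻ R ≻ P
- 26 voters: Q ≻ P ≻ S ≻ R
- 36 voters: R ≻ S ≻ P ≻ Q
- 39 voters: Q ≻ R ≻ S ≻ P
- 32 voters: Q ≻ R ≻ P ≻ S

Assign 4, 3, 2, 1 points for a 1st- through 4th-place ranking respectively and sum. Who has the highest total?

Q: 35·1 + 27·3 + 23·3 + 26·4 + 36·1 + 39·4 + 32·4 = 609
P: 35·2 + 27·2 + 23·1 + 26·3 + 36·2 + 39·1 + 32·2 = 400
S: 35·4 + 27·4 + 23·4 + 26·2 + 36·3 + 39·2 + 32·1 = 610
R: 35·3 + 27·1 + 23·2 + 26·1 + 36·4 + 39·3 + 32·3 = 561
S has the highest Borda score (610).

S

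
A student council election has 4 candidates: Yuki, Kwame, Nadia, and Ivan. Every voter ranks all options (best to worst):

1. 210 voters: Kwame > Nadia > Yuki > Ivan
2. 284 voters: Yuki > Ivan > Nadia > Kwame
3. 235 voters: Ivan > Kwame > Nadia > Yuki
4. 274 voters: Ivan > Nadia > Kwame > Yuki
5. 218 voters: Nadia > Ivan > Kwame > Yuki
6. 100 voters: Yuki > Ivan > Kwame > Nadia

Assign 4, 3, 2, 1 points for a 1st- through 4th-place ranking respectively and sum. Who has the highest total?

Ivan

Yuki: 210·2 + 284·4 + 235·1 + 274·1 + 218·1 + 100·4 = 2683
Kwame: 210·4 + 284·1 + 235·3 + 274·2 + 218·2 + 100·2 = 3013
Nadia: 210·3 + 284·2 + 235·2 + 274·3 + 218·4 + 100·1 = 3462
Ivan: 210·1 + 284·3 + 235·4 + 274·4 + 218·3 + 100·3 = 4052
Ivan has the highest Borda score (4052).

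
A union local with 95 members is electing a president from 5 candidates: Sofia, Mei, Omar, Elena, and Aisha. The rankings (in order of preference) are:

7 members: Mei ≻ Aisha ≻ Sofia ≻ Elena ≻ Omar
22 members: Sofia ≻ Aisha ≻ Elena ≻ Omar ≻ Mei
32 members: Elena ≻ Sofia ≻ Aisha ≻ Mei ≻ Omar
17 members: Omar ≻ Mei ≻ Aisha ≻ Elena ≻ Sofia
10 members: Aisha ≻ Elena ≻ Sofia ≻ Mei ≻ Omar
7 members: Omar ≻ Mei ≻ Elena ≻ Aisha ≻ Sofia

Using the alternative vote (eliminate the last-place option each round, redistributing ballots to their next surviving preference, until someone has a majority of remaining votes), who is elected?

Round 1: Sofia 22, Mei 7, Omar 24, Elena 32, Aisha 10. Eliminate Mei.
Round 2: Sofia 22, Omar 24, Elena 32, Aisha 17. Eliminate Aisha.
Round 3: Sofia 29, Omar 24, Elena 42. Eliminate Omar.
Round 4: Sofia 29, Elena 66. Elena has a majority.

Elena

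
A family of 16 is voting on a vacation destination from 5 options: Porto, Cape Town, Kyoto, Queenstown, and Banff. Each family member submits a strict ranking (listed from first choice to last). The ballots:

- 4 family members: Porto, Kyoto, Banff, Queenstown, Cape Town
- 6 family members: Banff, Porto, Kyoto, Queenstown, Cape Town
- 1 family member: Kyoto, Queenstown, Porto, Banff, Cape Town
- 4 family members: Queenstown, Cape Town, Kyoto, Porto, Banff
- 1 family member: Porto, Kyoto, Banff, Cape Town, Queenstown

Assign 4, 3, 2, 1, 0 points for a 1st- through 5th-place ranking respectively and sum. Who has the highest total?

Porto: 4·4 + 6·3 + 1·2 + 4·1 + 1·4 = 44
Cape Town: 4·0 + 6·0 + 1·0 + 4·3 + 1·1 = 13
Kyoto: 4·3 + 6·2 + 1·4 + 4·2 + 1·3 = 39
Queenstown: 4·1 + 6·1 + 1·3 + 4·4 + 1·0 = 29
Banff: 4·2 + 6·4 + 1·1 + 4·0 + 1·2 = 35
Porto has the highest Borda score (44).

Porto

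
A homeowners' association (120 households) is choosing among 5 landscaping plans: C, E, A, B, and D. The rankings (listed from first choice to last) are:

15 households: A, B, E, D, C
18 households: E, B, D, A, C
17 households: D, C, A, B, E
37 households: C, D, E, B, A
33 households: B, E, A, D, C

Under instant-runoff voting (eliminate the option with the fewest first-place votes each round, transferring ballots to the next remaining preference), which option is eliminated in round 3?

E

Round 1: C 37, E 18, A 15, B 33, D 17. Eliminate A.
Round 2: C 37, E 18, B 48, D 17. Eliminate D.
Round 3: C 54, E 18, B 48. Eliminate E.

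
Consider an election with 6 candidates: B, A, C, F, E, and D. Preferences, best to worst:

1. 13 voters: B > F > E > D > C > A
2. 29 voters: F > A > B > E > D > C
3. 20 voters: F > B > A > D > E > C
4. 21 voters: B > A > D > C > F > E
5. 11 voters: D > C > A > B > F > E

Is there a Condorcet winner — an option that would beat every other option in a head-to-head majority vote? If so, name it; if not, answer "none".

F vs B: 49–45 for F.
F vs A: 62–32 for F.
F vs C: 62–32 for F.
F vs E: 94–0 for F.
F vs D: 62–32 for F.
F beats every other option head-to-head.

F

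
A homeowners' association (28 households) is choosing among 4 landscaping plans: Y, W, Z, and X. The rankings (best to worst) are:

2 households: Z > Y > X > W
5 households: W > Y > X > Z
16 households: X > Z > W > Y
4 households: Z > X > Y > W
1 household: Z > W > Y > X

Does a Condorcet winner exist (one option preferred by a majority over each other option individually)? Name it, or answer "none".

X

X vs Y: 20–8 for X.
X vs W: 22–6 for X.
X vs Z: 21–7 for X.
X beats every other option head-to-head.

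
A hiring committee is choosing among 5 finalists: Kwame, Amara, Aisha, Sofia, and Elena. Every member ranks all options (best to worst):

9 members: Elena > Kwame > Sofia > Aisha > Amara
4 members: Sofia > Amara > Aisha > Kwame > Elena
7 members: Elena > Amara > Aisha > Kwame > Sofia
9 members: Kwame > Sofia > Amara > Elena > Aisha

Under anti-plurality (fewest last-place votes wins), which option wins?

Kwame

Last-place votes: Kwame 0, Amara 9, Aisha 9, Sofia 7, Elena 4.
Kwame is ranked last by the fewest voters, so Kwame wins.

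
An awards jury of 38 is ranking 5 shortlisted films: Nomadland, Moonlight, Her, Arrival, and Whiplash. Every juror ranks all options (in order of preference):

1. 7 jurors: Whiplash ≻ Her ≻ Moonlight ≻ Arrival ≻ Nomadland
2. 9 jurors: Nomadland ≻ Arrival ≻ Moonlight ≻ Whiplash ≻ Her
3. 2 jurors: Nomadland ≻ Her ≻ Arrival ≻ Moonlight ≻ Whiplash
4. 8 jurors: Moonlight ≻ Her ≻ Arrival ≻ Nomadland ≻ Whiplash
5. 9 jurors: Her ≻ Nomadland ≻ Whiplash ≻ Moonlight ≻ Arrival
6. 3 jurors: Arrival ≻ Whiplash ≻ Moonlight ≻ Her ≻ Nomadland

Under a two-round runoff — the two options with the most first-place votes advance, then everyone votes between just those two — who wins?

Round 1 first-place votes: Nomadland 11, Moonlight 8, Her 9, Arrival 3, Whiplash 7.
Nomadland and Her advance.
Runoff: Nomadland is preferred to Her by 11 voters; Her by 27.
Her wins the runoff.

Her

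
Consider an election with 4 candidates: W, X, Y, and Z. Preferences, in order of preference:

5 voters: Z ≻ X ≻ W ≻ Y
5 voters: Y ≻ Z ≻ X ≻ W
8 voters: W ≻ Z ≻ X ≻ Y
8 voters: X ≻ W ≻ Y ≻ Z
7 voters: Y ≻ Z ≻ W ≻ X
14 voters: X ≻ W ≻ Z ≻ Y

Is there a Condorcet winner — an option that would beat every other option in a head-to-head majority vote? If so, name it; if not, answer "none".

Checking pairwise contests:
X beats W 32–15.
Z beats X 25–22.
W beats Y 35–12.
W beats Z 30–17.
Every option loses at least one head-to-head, so there is no Condorcet winner.

none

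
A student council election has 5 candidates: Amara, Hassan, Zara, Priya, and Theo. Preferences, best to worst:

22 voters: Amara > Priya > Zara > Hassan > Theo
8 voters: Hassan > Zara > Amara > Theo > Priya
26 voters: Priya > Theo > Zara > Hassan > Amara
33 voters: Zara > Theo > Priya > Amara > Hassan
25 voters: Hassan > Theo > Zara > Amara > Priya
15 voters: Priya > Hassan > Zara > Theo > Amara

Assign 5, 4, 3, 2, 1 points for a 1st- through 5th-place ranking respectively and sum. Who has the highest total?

Zara

Amara: 22·5 + 8·3 + 26·1 + 33·2 + 25·2 + 15·1 = 291
Hassan: 22·2 + 8·5 + 26·2 + 33·1 + 25·5 + 15·4 = 354
Zara: 22·3 + 8·4 + 26·3 + 33·5 + 25·3 + 15·3 = 461
Priya: 22·4 + 8·1 + 26·5 + 33·3 + 25·1 + 15·5 = 425
Theo: 22·1 + 8·2 + 26·4 + 33·4 + 25·4 + 15·2 = 404
Zara has the highest Borda score (461).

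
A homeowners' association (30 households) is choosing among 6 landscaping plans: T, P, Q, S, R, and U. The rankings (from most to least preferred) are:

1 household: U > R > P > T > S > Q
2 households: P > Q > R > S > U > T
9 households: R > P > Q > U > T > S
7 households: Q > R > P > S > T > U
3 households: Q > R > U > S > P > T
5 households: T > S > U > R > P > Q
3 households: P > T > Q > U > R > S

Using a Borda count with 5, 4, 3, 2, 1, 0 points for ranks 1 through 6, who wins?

T: 1·2 + 2·0 + 9·1 + 7·1 + 3·0 + 5·5 + 3·4 = 55
P: 1·3 + 2·5 + 9·4 + 7·3 + 3·1 + 5·1 + 3·5 = 93
Q: 1·0 + 2·4 + 9·3 + 7·5 + 3·5 + 5·0 + 3·3 = 94
S: 1·1 + 2·2 + 9·0 + 7·2 + 3·2 + 5·4 + 3·0 = 45
R: 1·4 + 2·3 + 9·5 + 7·4 + 3·4 + 5·2 + 3·1 = 108
U: 1·5 + 2·1 + 9·2 + 7·0 + 3·3 + 5·3 + 3·2 = 55
R has the highest Borda score (108).

R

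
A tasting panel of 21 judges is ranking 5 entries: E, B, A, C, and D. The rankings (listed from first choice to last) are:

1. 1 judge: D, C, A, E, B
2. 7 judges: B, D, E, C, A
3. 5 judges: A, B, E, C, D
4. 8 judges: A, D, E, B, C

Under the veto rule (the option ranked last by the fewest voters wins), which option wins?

Last-place votes: E 0, B 1, A 7, C 8, D 5.
E is ranked last by the fewest voters, so E wins.

E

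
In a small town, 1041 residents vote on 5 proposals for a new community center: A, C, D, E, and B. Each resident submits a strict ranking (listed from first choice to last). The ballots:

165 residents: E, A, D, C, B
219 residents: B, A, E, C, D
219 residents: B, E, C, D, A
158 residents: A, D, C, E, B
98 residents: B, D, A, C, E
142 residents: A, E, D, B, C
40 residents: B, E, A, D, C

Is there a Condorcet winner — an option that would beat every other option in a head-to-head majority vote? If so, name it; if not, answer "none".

B

B vs A: 576–465 for B.
B vs C: 718–323 for B.
B vs D: 576–465 for B.
B vs E: 576–465 for B.
B beats every other option head-to-head.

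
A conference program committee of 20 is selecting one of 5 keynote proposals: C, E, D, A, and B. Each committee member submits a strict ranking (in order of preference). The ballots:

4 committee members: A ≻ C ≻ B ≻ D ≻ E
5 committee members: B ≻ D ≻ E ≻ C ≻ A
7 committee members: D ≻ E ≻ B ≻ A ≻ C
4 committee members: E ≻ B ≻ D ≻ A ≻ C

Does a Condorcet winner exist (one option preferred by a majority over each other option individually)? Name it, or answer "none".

Checking pairwise contests:
E beats C 16–4.
D beats E 16–4.
B beats D 13–7.
E beats A 16–4.
E beats B 11–9.
Every option loses at least one head-to-head, so there is no Condorcet winner.

none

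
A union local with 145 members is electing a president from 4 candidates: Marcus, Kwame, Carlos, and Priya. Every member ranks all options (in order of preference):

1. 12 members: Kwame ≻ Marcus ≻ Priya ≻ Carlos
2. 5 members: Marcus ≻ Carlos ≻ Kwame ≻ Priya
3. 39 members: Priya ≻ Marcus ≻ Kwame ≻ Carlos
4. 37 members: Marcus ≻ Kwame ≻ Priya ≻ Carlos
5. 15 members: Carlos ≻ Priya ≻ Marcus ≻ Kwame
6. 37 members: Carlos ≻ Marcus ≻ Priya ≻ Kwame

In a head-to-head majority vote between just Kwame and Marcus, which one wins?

Voters preferring Kwame to Marcus: 12; preferring Marcus to Kwame: 133.
Marcus wins the head-to-head.

Marcus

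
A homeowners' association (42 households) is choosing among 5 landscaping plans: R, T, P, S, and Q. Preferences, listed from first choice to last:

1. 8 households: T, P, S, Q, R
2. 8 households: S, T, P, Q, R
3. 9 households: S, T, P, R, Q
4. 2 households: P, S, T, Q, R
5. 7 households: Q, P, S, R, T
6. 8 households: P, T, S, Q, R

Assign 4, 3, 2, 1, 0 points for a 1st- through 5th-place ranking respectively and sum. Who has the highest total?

S

R: 8·0 + 8·0 + 9·1 + 2·0 + 7·1 + 8·0 = 16
T: 8·4 + 8·3 + 9·3 + 2·2 + 7·0 + 8·3 = 111
P: 8·3 + 8·2 + 9·2 + 2·4 + 7·3 + 8·4 = 119
S: 8·2 + 8·4 + 9·4 + 2·3 + 7·2 + 8·2 = 120
Q: 8·1 + 8·1 + 9·0 + 2·1 + 7·4 + 8·1 = 54
S has the highest Borda score (120).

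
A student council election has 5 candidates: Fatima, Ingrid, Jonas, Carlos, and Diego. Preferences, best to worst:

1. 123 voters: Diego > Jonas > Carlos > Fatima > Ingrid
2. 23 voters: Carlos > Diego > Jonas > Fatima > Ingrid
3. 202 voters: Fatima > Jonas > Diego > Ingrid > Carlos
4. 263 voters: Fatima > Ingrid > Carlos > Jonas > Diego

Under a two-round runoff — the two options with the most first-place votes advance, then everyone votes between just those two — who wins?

Round 1 first-place votes: Fatima 465, Ingrid 0, Jonas 0, Carlos 23, Diego 123.
Fatima and Diego advance.
Runoff: Fatima is preferred to Diego by 465 voters; Diego by 146.
Fatima wins the runoff.

Fatima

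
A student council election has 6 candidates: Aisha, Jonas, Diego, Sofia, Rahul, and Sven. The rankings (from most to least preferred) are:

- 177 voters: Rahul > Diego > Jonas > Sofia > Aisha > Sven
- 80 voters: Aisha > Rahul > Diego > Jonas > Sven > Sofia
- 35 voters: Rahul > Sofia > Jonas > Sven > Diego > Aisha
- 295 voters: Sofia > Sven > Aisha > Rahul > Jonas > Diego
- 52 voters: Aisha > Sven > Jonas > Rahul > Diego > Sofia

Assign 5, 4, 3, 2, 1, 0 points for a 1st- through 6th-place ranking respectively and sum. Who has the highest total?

Rahul

Aisha: 177·1 + 80·5 + 35·0 + 295·3 + 52·5 = 1722
Jonas: 177·3 + 80·2 + 35·3 + 295·1 + 52·3 = 1247
Diego: 177·4 + 80·3 + 35·1 + 295·0 + 52·1 = 1035
Sofia: 177·2 + 80·0 + 35·4 + 295·5 + 52·0 = 1969
Rahul: 177·5 + 80·4 + 35·5 + 295·2 + 52·2 = 2074
Sven: 177·0 + 80·1 + 35·2 + 295·4 + 52·4 = 1538
Rahul has the highest Borda score (2074).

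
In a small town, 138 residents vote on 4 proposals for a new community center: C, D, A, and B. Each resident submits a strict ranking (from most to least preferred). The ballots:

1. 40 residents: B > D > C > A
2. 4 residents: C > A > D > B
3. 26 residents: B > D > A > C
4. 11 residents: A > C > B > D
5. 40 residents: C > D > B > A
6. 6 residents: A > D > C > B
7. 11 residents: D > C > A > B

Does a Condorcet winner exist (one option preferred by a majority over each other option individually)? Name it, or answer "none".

Checking pairwise contests:
D beats C 83–55.
B beats D 77–61.
C beats A 95–43.
C beats B 72–66.
Every option loses at least one head-to-head, so there is no Condorcet winner.

none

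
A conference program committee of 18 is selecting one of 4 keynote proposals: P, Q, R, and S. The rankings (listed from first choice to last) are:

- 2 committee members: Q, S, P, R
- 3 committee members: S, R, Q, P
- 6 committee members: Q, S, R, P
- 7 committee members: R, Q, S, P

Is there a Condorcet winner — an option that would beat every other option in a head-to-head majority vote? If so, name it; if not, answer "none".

Checking pairwise contests:
Q beats P 18–0.
R beats Q 10–8.
S beats R 11–7.
Q beats S 15–3.
Every option loses at least one head-to-head, so there is no Condorcet winner.

none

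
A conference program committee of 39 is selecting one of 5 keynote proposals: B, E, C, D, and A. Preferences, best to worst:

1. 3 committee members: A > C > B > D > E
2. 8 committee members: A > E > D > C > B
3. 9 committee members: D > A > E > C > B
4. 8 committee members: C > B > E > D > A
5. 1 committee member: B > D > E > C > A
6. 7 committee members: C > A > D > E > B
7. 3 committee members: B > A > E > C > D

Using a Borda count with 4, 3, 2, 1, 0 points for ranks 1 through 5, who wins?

B: 3·2 + 8·0 + 9·0 + 8·3 + 1·4 + 7·0 + 3·4 = 46
E: 3·0 + 8·3 + 9·2 + 8·2 + 1·2 + 7·1 + 3·2 = 73
C: 3·3 + 8·1 + 9·1 + 8·4 + 1·1 + 7·4 + 3·1 = 90
D: 3·1 + 8·2 + 9·4 + 8·1 + 1·3 + 7·2 + 3·0 = 80
A: 3·4 + 8·4 + 9·3 + 8·0 + 1·0 + 7·3 + 3·3 = 101
A has the highest Borda score (101).

A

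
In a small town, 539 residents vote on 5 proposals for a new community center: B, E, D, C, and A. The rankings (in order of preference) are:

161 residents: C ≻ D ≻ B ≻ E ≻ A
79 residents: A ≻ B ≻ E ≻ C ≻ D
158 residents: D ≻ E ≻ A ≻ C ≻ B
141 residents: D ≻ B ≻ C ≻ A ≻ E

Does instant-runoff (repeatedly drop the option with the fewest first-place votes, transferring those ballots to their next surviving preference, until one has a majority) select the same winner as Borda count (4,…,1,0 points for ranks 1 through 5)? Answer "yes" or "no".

Instant-runoff — R1 B 0, E 0, D 299, C 161, A 79 (D winner). Winner: D.
Borda — scores: B 982, E 793, D 1679, C 1163, A 773. Winner: D.
The two methods agree.

yes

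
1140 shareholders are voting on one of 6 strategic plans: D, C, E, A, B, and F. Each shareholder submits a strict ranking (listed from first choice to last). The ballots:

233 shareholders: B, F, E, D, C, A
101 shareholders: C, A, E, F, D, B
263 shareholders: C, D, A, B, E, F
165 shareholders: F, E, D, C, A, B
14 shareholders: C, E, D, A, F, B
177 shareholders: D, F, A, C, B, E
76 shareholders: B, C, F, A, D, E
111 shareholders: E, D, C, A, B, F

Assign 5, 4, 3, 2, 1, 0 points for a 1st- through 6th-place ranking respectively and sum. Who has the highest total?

D: 233·2 + 101·1 + 263·4 + 165·3 + 14·3 + 177·5 + 76·1 + 111·4 = 3561
C: 233·1 + 101·5 + 263·5 + 165·2 + 14·5 + 177·2 + 76·4 + 111·3 = 3444
E: 233·3 + 101·3 + 263·1 + 165·4 + 14·4 + 177·0 + 76·0 + 111·5 = 2536
A: 233·0 + 101·4 + 263·3 + 165·1 + 14·2 + 177·3 + 76·2 + 111·2 = 2291
B: 233·5 + 101·0 + 263·2 + 165·0 + 14·0 + 177·1 + 76·5 + 111·1 = 2359
F: 233·4 + 101·2 + 263·0 + 165·5 + 14·1 + 177·4 + 76·3 + 111·0 = 2909
D has the highest Borda score (3561).

D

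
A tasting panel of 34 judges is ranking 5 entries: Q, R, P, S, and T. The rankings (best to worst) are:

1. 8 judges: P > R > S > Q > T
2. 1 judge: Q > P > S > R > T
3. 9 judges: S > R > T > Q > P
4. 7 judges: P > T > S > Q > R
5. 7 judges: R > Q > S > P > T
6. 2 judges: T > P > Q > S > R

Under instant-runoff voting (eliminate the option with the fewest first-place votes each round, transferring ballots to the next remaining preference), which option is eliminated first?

Round 1: Q 1, R 7, P 15, S 9, T 2. Eliminate Q.

Q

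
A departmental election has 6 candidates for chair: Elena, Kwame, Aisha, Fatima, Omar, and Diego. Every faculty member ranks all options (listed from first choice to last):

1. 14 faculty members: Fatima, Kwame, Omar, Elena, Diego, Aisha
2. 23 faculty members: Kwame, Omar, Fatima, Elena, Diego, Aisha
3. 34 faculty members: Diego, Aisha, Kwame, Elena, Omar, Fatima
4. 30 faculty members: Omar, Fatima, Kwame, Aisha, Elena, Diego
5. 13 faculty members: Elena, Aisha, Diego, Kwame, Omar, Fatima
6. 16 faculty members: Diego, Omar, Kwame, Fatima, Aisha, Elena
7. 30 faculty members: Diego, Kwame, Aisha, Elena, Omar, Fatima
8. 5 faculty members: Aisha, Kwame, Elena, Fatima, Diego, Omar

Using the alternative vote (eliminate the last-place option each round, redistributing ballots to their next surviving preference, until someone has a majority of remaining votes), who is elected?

Diego

Round 1: Elena 13, Kwame 23, Aisha 5, Fatima 14, Omar 30, Diego 80. Eliminate Aisha.
Round 2: Elena 13, Kwame 28, Fatima 14, Omar 30, Diego 80. Eliminate Elena.
Round 3: Kwame 28, Fatima 14, Omar 30, Diego 93. Diego has a majority.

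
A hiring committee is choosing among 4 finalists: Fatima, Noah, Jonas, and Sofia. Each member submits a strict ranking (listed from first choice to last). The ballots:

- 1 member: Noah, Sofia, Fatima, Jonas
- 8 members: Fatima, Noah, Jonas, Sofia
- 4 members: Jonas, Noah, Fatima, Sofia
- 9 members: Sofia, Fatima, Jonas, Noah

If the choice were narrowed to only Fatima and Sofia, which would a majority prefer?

Voters preferring Fatima to Sofia: 12; preferring Sofia to Fatima: 10.
Fatima wins the head-to-head.

Fatima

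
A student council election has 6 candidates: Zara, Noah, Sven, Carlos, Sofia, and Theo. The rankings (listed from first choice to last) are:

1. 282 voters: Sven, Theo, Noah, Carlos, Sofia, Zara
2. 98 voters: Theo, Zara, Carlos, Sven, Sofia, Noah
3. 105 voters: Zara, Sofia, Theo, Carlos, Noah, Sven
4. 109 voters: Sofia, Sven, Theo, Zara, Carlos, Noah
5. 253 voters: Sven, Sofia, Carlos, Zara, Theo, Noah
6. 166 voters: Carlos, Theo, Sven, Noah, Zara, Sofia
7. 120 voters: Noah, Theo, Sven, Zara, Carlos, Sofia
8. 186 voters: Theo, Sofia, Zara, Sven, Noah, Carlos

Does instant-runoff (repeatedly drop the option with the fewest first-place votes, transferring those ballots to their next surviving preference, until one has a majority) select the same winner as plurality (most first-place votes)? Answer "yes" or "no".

Instant-runoff — R1 Zara 105, Noah 120, Sven 535, Carlos 166, Sofia 109, Theo 284 (Zara out); R2 Noah 120, Sven 535, Carlos 166, Sofia 214, Theo 284 (Noah out); R3 Sven 535, Carlos 166, Sofia 214, Theo 404 (Carlos out); R4 Sven 535, Sofia 214, Theo 570 (Sofia out); R5 Sven 644, Theo 675 (Theo winner). Winner: Theo.
Plurality — first-place votes: Zara 105, Noah 120, Sven 535, Carlos 166, Sofia 109, Theo 284. Winner: Sven.
The two methods disagree.

no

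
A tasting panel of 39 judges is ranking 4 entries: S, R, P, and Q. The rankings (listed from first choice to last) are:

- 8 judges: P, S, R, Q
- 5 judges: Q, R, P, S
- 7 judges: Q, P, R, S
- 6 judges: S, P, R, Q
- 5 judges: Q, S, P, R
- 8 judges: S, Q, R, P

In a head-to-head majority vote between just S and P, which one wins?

P

Voters preferring S to P: 19; preferring P to S: 20.
P wins the head-to-head.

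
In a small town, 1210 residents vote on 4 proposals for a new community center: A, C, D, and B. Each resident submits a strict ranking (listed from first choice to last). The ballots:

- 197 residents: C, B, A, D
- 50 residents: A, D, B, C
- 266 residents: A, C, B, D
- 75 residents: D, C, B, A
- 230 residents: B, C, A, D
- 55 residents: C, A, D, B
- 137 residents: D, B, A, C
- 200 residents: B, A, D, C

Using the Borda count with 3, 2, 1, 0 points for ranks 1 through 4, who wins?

A: 197·1 + 50·3 + 266·3 + 75·0 + 230·1 + 55·2 + 137·1 + 200·2 = 2022
C: 197·3 + 50·0 + 266·2 + 75·2 + 230·2 + 55·3 + 137·0 + 200·0 = 1898
D: 197·0 + 50·2 + 266·0 + 75·3 + 230·0 + 55·1 + 137·3 + 200·1 = 991
B: 197·2 + 50·1 + 266·1 + 75·1 + 230·3 + 55·0 + 137·2 + 200·3 = 2349
B has the highest Borda score (2349).

B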